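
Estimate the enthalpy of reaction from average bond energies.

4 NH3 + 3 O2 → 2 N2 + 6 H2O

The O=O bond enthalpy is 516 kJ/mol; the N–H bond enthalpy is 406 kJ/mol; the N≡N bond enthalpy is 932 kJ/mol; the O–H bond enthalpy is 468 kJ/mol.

Bonds broken (reactants):
  N–H: 12 × 406 = 4872
  O=O: 3 × 516 = 1548
  Σ(broken) = 6420 kJ
Bonds formed (products):
  N≡N: 2 × 932 = 1864
  O–H: 12 × 468 = 5616
  Σ(formed) = 7480 kJ
ΔH = Σ(broken) − Σ(formed) = 6420 − 7480 = −1060 kJ

ΔH ≈ −1060 kJ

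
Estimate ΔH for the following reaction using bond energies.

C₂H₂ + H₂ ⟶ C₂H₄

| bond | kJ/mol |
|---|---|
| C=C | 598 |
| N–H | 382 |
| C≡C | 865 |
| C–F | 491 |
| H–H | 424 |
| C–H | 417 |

ΔH ≈ −143 kJ

Bonds broken (reactants):
  C≡C: 1 × 865 = 865
  C–H: 2 × 417 = 834
  H–H: 1 × 424 = 424
  Σ(broken) = 2123 kJ
Bonds formed (products):
  C–H: 4 × 417 = 1668
  C=C: 1 × 598 = 598
  Σ(formed) = 2266 kJ
ΔH = Σ(broken) − Σ(formed) = 2123 − 2266 = −143 kJ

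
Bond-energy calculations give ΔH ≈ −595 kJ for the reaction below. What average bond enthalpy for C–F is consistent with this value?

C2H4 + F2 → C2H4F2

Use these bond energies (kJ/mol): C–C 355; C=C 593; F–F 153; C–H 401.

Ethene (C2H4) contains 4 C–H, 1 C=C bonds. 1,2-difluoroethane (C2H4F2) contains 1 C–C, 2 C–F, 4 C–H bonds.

D(C–F) ≈ 493 kJ/mol

Let D be the C–F bond energy.
Σ(broken) = 4×401 + 1×593 + 1×153 = 2350
Σ(formed) = 1×355 + 2×D + 4×401 = 1959 + 2D
ΔH = Σ(broken) − Σ(formed) = (2350) − (1959 + 2D) = +391 − 2D
Setting this equal to −595 kJ gives 2D = 986, so D = 493 kJ/mol.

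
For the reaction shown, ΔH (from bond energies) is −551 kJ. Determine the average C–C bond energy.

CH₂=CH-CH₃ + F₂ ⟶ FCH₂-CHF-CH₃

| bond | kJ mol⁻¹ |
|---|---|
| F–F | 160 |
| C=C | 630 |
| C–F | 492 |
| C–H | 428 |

D(C–C) ≈ 357 kJ/mol

Let D be the C–C bond energy.
Σ(broken) = 1×D + 6×428 + 1×630 + 1×160 = 3358 + D
Σ(formed) = 2×D + 2×492 + 6×428 = 3552 + 2D
ΔH = Σ(broken) − Σ(formed) = (3358 + D) − (3552 + 2D) = −194 − D
Setting this equal to −551 kJ gives D = 357 kJ/mol.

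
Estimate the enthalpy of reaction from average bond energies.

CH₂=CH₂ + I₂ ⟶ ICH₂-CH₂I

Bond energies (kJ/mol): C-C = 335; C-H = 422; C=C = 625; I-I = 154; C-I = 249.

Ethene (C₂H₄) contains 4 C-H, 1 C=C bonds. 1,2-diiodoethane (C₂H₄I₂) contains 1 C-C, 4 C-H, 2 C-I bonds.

Bonds broken (reactants):
  C-H: 4 × 422 = 1688
  C=C: 1 × 625 = 625
  I-I: 1 × 154 = 154
  Σ(broken) = 2467 kJ
Bonds formed (products):
  C-C: 1 × 335 = 335
  C-H: 4 × 422 = 1688
  C-I: 2 × 249 = 498
  Σ(formed) = 2521 kJ
ΔH = Σ(broken) − Σ(formed) = 2467 − 2521 = −54 kJ

ΔH ≈ −54 kJ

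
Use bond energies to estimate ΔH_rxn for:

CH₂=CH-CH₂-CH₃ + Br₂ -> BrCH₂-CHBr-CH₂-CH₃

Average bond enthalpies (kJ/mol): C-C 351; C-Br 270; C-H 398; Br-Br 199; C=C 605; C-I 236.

ΔH ≈ −87 kJ

Bonds broken (reactants):
  Br-Br: 1 × 199 = 199
  C-C: 2 × 351 = 702
  C-H: 8 × 398 = 3184
  C=C: 1 × 605 = 605
  Σ(broken) = 4690 kJ
Bonds formed (products):
  C-Br: 2 × 270 = 540
  C-C: 3 × 351 = 1053
  C-H: 8 × 398 = 3184
  Σ(formed) = 4777 kJ
ΔH = Σ(broken) − Σ(formed) = 4690 − 4777 = −87 kJ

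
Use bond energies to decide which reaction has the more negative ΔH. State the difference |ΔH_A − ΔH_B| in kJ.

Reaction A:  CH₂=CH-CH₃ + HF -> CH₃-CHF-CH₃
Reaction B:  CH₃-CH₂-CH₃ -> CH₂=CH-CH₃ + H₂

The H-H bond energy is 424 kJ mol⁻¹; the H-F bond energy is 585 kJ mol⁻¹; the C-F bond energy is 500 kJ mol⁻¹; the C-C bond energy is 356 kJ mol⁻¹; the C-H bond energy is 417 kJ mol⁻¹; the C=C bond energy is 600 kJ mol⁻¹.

Reaction A, by 254 kJ

Reaction A:
  Bonds broken (reactants):
    C-C: 1 × 356 = 356
    C-H: 6 × 417 = 2502
    C=C: 1 × 600 = 600
    H-F: 1 × 585 = 585
    Σ(broken) = 4043 kJ
  Bonds formed (products):
    C-C: 2 × 356 = 712
    C-F: 1 × 500 = 500
    C-H: 7 × 417 = 2919
    Σ(formed) = 4131 kJ
  ΔH_A = 4043 − 4131 = −88 kJ
Reaction B:
  Bonds broken (reactants):
    C-C: 2 × 356 = 712
    C-H: 8 × 417 = 3336
    Σ(broken) = 4048 kJ
  Bonds formed (products):
    C-C: 1 × 356 = 356
    C-H: 6 × 417 = 2502
    C=C: 1 × 600 = 600
    H-H: 1 × 424 = 424
    Σ(formed) = 3882 kJ
  ΔH_B = 4048 − 3882 = +166 kJ
ΔH_A − ΔH_B = −254 kJ, so reaction A has the more negative ΔH; |ΔH_A − ΔH_B| = 254 kJ.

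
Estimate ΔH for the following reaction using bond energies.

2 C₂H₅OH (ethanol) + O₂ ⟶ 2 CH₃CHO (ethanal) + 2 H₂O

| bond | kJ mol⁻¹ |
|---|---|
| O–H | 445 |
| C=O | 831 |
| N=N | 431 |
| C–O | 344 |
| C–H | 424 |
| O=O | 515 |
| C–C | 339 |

ΔH ≈ −501 kJ

Bonds broken (reactants):
  C–C: 2 × 339 = 678
  C–H: 10 × 424 = 4240
  C–O: 2 × 344 = 688
  O–H: 2 × 445 = 890
  O=O: 1 × 515 = 515
  Σ(broken) = 7011 kJ
Bonds formed (products):
  C–C: 2 × 339 = 678
  C–H: 8 × 424 = 3392
  C=O: 2 × 831 = 1662
  O–H: 4 × 445 = 1780
  Σ(formed) = 7512 kJ
ΔH = Σ(broken) − Σ(formed) = 7011 − 7512 = −501 kJ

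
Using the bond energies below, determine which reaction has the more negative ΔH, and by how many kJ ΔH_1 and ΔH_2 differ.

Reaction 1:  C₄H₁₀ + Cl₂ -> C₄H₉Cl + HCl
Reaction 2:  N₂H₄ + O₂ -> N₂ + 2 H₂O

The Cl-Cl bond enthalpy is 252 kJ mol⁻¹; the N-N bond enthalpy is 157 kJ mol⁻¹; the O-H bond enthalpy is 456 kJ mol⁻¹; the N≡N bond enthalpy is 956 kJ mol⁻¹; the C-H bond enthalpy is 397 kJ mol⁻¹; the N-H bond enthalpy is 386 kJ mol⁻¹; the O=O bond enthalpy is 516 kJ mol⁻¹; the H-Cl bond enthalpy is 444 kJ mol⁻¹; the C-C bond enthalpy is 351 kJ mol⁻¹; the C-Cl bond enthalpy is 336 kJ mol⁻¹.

Reaction 1:
  Bonds broken (reactants):
    C-C: 3 × 351 = 1053
    C-H: 10 × 397 = 3970
    Cl-Cl: 1 × 252 = 252
    Σ(broken) = 5275 kJ
  Bonds formed (products):
    C-C: 3 × 351 = 1053
    C-Cl: 1 × 336 = 336
    C-H: 9 × 397 = 3573
    H-Cl: 1 × 444 = 444
    Σ(formed) = 5406 kJ
  ΔH_1 = 5275 − 5406 = −131 kJ
Reaction 2:
  Bonds broken (reactants):
    N-H: 4 × 386 = 1544
    N-N: 1 × 157 = 157
    O=O: 1 × 516 = 516
    Σ(broken) = 2217 kJ
  Bonds formed (products):
    N≡N: 1 × 956 = 956
    O-H: 4 × 456 = 1824
    Σ(formed) = 2780 kJ
  ΔH_2 = 2217 − 2780 = −563 kJ
ΔH_1 − ΔH_2 = +432 kJ, so reaction 2 has the more negative ΔH; |ΔH_1 − ΔH_2| = 432 kJ.

Reaction 2, by 432 kJ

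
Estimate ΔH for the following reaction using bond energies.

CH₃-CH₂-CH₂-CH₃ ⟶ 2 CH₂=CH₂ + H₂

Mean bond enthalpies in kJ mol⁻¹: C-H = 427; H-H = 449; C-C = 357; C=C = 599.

Bonds broken (reactants):
  C-C: 3 × 357 = 1071
  C-H: 10 × 427 = 4270
  Σ(broken) = 5341 kJ
Bonds formed (products):
  C-H: 8 × 427 = 3416
  C=C: 2 × 599 = 1198
  H-H: 1 × 449 = 449
  Σ(formed) = 5063 kJ
ΔH = Σ(broken) − Σ(formed) = 5341 − 5063 = +278 kJ

ΔH ≈ +278 kJ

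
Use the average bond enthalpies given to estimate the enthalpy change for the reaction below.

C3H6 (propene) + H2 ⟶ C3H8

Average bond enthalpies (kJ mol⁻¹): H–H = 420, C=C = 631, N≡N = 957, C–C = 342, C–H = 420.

ΔH ≈ −131 kJ

Bonds broken (reactants):
  C–C: 1 × 342 = 342
  C–H: 6 × 420 = 2520
  C=C: 1 × 631 = 631
  H–H: 1 × 420 = 420
  Σ(broken) = 3913 kJ
Bonds formed (products):
  C–C: 2 × 342 = 684
  C–H: 8 × 420 = 3360
  Σ(formed) = 4044 kJ
ΔH = Σ(broken) − Σ(formed) = 3913 − 4044 = −131 kJ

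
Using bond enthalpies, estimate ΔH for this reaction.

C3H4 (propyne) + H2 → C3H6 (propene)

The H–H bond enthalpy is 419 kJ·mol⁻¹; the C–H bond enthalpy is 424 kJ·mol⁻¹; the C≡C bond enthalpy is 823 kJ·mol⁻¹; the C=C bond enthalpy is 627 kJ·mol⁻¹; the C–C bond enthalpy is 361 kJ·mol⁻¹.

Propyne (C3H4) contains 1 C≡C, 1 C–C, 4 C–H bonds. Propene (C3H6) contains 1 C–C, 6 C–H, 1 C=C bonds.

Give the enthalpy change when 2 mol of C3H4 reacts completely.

ΔH = −466 kJ

Bonds broken (reactants):
  C≡C: 1 × 823 = 823
  C–C: 1 × 361 = 361
  C–H: 4 × 424 = 1696
  H–H: 1 × 419 = 419
  Σ(broken) = 3299 kJ
Bonds formed (products):
  C–C: 1 × 361 = 361
  C–H: 6 × 424 = 2544
  C=C: 1 × 627 = 627
  Σ(formed) = 3532 kJ
ΔH = Σ(broken) − Σ(formed) = 3299 − 3532 = −233 kJ
For 2× the reaction as written: 2 × (−233) = −466 kJ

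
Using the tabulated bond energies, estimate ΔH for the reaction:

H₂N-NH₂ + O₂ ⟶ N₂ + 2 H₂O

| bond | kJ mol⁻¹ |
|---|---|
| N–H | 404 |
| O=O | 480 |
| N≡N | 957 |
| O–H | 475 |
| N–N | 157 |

Bonds broken (reactants):
  N–H: 4 × 404 = 1616
  N–N: 1 × 157 = 157
  O=O: 1 × 480 = 480
  Σ(broken) = 2253 kJ
Bonds formed (products):
  N≡N: 1 × 957 = 957
  O–H: 4 × 475 = 1900
  Σ(formed) = 2857 kJ
ΔH = Σ(broken) − Σ(formed) = 2253 − 2857 = −604 kJ

ΔH ≈ −604 kJ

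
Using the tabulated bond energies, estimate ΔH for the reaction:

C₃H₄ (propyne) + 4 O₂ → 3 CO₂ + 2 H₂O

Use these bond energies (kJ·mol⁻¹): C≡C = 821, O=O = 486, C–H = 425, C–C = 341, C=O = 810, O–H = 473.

ΔH ≈ −1946 kJ

Bonds broken (reactants):
  C≡C: 1 × 821 = 821
  C–C: 1 × 341 = 341
  C–H: 4 × 425 = 1700
  O=O: 4 × 486 = 1944
  Σ(broken) = 4806 kJ
Bonds formed (products):
  C=O: 6 × 810 = 4860
  O–H: 4 × 473 = 1892
  Σ(formed) = 6752 kJ
ΔH = Σ(broken) − Σ(formed) = 4806 − 6752 = −1946 kJ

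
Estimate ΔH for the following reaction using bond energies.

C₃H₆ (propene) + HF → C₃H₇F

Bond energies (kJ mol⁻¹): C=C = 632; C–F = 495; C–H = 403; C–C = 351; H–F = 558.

ΔH ≈ −59 kJ

Bonds broken (reactants):
  C–C: 1 × 351 = 351
  C–H: 6 × 403 = 2418
  C=C: 1 × 632 = 632
  H–F: 1 × 558 = 558
  Σ(broken) = 3959 kJ
Bonds formed (products):
  C–C: 2 × 351 = 702
  C–F: 1 × 495 = 495
  C–H: 7 × 403 = 2821
  Σ(formed) = 4018 kJ
ΔH = Σ(broken) − Σ(formed) = 3959 − 4018 = −59 kJ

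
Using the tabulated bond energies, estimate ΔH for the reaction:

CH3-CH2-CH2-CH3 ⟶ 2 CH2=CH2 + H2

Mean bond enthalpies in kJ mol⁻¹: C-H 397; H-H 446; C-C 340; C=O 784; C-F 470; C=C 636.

Bonds broken (reactants):
  C-C: 3 × 340 = 1020
  C-H: 10 × 397 = 3970
  Σ(broken) = 4990 kJ
Bonds formed (products):
  C-H: 8 × 397 = 3176
  C=C: 2 × 636 = 1272
  H-H: 1 × 446 = 446
  Σ(formed) = 4894 kJ
ΔH = Σ(broken) − Σ(formed) = 4990 − 4894 = +96 kJ

ΔH ≈ +96 kJ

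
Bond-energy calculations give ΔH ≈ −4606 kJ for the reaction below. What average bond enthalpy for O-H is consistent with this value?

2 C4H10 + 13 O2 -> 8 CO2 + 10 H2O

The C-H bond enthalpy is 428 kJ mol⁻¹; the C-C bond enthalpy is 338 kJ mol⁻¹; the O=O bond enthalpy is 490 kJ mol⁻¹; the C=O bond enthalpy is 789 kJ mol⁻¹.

D(O-H) ≈ 447 kJ/mol

Let D be the O-H bond energy.
Σ(broken) = 6×338 + 20×428 + 13×490 = 16958
Σ(formed) = 16×789 + 20×D = 12624 + 20D
ΔH = Σ(broken) − Σ(formed) = (16958) − (12624 + 20D) = +4334 − 20D
Setting this equal to −4606 kJ gives 20D = 8940, so D = 447 kJ/mol.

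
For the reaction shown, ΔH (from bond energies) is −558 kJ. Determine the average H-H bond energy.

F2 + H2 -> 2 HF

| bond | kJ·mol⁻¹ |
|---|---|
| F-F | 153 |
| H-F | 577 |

D(H-H) ≈ 443 kJ/mol

Let D be the H-H bond energy.
Σ(broken) = 1×153 + 1×D = 153 + D
Σ(formed) = 2×577 = 1154
ΔH = Σ(broken) − Σ(formed) = (153 + D) − (1154) = −1001 + D
Setting this equal to −558 kJ gives D = 443 kJ/mol.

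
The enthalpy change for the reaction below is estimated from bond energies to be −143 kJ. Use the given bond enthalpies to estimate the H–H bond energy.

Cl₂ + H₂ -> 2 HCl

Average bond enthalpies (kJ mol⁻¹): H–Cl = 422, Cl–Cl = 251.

D(H–H) ≈ 450 kJ/mol

Let D be the H–H bond energy.
Σ(broken) = 1×251 + 1×D = 251 + D
Σ(formed) = 2×422 = 844
ΔH = Σ(broken) − Σ(formed) = (251 + D) − (844) = −593 + D
Setting this equal to −143 kJ gives D = 450 kJ/mol.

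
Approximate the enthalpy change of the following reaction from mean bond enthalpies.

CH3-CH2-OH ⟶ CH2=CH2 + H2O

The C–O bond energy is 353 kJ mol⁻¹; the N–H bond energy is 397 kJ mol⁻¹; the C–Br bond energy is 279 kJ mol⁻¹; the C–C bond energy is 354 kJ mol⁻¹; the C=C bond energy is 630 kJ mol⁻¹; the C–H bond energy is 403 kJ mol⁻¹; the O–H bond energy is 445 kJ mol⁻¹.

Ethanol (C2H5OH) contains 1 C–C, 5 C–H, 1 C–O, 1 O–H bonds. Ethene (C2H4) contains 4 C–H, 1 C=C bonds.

ΔH ≈ +35 kJ

Bonds broken (reactants):
  C–C: 1 × 354 = 354
  C–H: 5 × 403 = 2015
  C–O: 1 × 353 = 353
  O–H: 1 × 445 = 445
  Σ(broken) = 3167 kJ
Bonds formed (products):
  C–H: 4 × 403 = 1612
  C=C: 1 × 630 = 630
  O–H: 2 × 445 = 890
  Σ(formed) = 3132 kJ
ΔH = Σ(broken) − Σ(formed) = 3167 − 3132 = +35 kJ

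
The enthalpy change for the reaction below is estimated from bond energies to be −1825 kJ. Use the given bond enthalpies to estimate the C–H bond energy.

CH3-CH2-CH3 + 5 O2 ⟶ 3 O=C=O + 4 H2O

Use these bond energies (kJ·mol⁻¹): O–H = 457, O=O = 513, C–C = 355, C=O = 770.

Let D be the C–H bond energy.
Σ(broken) = 2×355 + 8×D + 5×513 = 3275 + 8D
Σ(formed) = 6×770 + 8×457 = 8276
ΔH = Σ(broken) − Σ(formed) = (3275 + 8D) − (8276) = −5001 + 8D
Setting this equal to −1825 kJ gives 8D = 3176, so D = 397 kJ/mol.

D(C–H) ≈ 397 kJ/mol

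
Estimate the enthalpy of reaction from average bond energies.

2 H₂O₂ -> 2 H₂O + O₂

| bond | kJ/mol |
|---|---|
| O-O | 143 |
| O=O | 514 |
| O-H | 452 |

Bonds broken (reactants):
  O-H: 4 × 452 = 1808
  O-O: 2 × 143 = 286
  Σ(broken) = 2094 kJ
Bonds formed (products):
  O-H: 4 × 452 = 1808
  O=O: 1 × 514 = 514
  Σ(formed) = 2322 kJ
ΔH = Σ(broken) − Σ(formed) = 2094 − 2322 = −228 kJ

ΔH ≈ −228 kJ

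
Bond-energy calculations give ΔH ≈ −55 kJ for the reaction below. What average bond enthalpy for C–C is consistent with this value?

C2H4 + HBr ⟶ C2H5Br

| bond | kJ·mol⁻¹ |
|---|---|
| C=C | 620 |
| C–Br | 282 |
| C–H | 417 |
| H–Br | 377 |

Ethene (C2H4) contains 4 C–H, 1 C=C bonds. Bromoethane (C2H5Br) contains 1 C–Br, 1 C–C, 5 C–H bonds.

Let D be the C–C bond energy.
Σ(broken) = 4×417 + 1×620 + 1×377 = 2665
Σ(formed) = 1×282 + 1×D + 5×417 = 2367 + D
ΔH = Σ(broken) − Σ(formed) = (2665) − (2367 + D) = +298 − D
Setting this equal to −55 kJ gives D = 353 kJ/mol.

D(C–C) ≈ 353 kJ/mol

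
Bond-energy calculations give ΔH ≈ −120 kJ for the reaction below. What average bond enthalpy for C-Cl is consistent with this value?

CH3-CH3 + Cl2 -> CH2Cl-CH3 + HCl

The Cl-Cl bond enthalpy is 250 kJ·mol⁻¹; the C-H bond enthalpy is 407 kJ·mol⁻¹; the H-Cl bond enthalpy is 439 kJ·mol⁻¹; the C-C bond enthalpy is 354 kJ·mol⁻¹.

D(C-Cl) ≈ 338 kJ/mol

Let D be the C-Cl bond energy.
Σ(broken) = 1×354 + 6×407 + 1×250 = 3046
Σ(formed) = 1×354 + 1×D + 5×407 + 1×439 = 2828 + D
ΔH = Σ(broken) − Σ(formed) = (3046) − (2828 + D) = +218 − D
Setting this equal to −120 kJ gives D = 338 kJ/mol.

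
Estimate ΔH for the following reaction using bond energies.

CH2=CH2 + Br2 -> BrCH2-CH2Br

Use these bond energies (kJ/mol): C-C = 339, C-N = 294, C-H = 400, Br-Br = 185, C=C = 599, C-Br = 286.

Bonds broken (reactants):
  Br-Br: 1 × 185 = 185
  C-H: 4 × 400 = 1600
  C=C: 1 × 599 = 599
  Σ(broken) = 2384 kJ
Bonds formed (products):
  C-Br: 2 × 286 = 572
  C-C: 1 × 339 = 339
  C-H: 4 × 400 = 1600
  Σ(formed) = 2511 kJ
ΔH = Σ(broken) − Σ(formed) = 2384 − 2511 = −127 kJ

ΔH ≈ −127 kJ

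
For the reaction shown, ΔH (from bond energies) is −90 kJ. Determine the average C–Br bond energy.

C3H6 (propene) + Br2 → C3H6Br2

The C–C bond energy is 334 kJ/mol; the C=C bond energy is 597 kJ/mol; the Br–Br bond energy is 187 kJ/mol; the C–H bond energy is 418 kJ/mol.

Let D be the C–Br bond energy.
Σ(broken) = 1×187 + 1×334 + 6×418 + 1×597 = 3626
Σ(formed) = 2×D + 2×334 + 6×418 = 3176 + 2D
ΔH = Σ(broken) − Σ(formed) = (3626) − (3176 + 2D) = +450 − 2D
Setting this equal to −90 kJ gives 2D = 540, so D = 270 kJ/mol.

D(C–Br) ≈ 270 kJ/mol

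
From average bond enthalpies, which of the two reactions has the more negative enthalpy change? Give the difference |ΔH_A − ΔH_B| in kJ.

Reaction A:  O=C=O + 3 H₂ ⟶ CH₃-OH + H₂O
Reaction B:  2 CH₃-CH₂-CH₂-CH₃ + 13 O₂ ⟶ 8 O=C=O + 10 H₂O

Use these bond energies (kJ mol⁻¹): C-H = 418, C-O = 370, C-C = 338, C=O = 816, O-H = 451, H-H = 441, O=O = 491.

Reaction A:
  Bonds broken (reactants):
    C=O: 2 × 816 = 1632
    H-H: 3 × 441 = 1323
    Σ(broken) = 2955 kJ
  Bonds formed (products):
    C-H: 3 × 418 = 1254
    C-O: 1 × 370 = 370
    O-H: 3 × 451 = 1353
    Σ(formed) = 2977 kJ
  ΔH_A = 2955 − 2977 = −22 kJ
Reaction B:
  Bonds broken (reactants):
    C-C: 6 × 338 = 2028
    C-H: 20 × 418 = 8360
    O=O: 13 × 491 = 6383
    Σ(broken) = 16771 kJ
  Bonds formed (products):
    C=O: 16 × 816 = 13056
    O-H: 20 × 451 = 9020
    Σ(formed) = 22076 kJ
  ΔH_B = 16771 − 22076 = −5305 kJ
ΔH_A − ΔH_B = +5283 kJ, so reaction B has the more negative ΔH; |ΔH_A − ΔH_B| = 5283 kJ.

Reaction B, by 5283 kJ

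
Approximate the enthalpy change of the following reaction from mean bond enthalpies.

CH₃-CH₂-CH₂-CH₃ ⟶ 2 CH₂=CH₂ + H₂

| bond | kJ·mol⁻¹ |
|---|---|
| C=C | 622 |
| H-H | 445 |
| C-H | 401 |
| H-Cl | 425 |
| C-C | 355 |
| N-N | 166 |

Bonds broken (reactants):
  C-C: 3 × 355 = 1065
  C-H: 10 × 401 = 4010
  Σ(broken) = 5075 kJ
Bonds formed (products):
  C-H: 8 × 401 = 3208
  C=C: 2 × 622 = 1244
  H-H: 1 × 445 = 445
  Σ(formed) = 4897 kJ
ΔH = Σ(broken) − Σ(formed) = 5075 − 4897 = +178 kJ

ΔH ≈ +178 kJ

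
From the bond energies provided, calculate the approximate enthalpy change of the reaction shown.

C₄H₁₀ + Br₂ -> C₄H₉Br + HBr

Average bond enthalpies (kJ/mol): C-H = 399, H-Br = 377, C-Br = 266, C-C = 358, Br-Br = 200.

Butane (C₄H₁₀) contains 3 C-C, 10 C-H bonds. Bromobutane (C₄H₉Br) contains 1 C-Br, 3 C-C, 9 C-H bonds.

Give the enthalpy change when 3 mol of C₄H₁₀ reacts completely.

Bonds broken (reactants):
  Br-Br: 1 × 200 = 200
  C-C: 3 × 358 = 1074
  C-H: 10 × 399 = 3990
  Σ(broken) = 5264 kJ
Bonds formed (products):
  C-Br: 1 × 266 = 266
  C-C: 3 × 358 = 1074
  C-H: 9 × 399 = 3591
  H-Br: 1 × 377 = 377
  Σ(formed) = 5308 kJ
ΔH = Σ(broken) − Σ(formed) = 5264 − 5308 = −44 kJ
For 3× the reaction as written: 3 × (−44) = −132 kJ

ΔH = −132 kJ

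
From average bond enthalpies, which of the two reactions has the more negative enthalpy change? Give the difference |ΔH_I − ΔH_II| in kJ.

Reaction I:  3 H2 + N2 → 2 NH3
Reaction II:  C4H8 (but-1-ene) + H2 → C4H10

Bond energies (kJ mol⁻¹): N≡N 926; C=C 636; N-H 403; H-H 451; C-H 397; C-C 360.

Reaction I:
  Bonds broken (reactants):
    H-H: 3 × 451 = 1353
    N≡N: 1 × 926 = 926
    Σ(broken) = 2279 kJ
  Bonds formed (products):
    N-H: 6 × 403 = 2418
    Σ(formed) = 2418 kJ
  ΔH_I = 2279 − 2418 = −139 kJ
Reaction II:
  Bonds broken (reactants):
    C-C: 2 × 360 = 720
    C-H: 8 × 397 = 3176
    C=C: 1 × 636 = 636
    H-H: 1 × 451 = 451
    Σ(broken) = 4983 kJ
  Bonds formed (products):
    C-C: 3 × 360 = 1080
    C-H: 10 × 397 = 3970
    Σ(formed) = 5050 kJ
  ΔH_II = 4983 − 5050 = −67 kJ
ΔH_I − ΔH_II = −72 kJ, so reaction I has the more negative ΔH; |ΔH_I − ΔH_II| = 72 kJ.

Reaction I, by 72 kJ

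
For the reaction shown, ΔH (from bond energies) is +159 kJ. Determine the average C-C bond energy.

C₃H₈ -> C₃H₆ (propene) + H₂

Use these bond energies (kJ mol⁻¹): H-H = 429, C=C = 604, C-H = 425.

D(C-C) ≈ 342 kJ/mol

Let D be the C-C bond energy.
Σ(broken) = 2×D + 8×425 = 3400 + 2D
Σ(formed) = 1×D + 6×425 + 1×604 + 1×429 = 3583 + D
ΔH = Σ(broken) − Σ(formed) = (3400 + 2D) − (3583 + D) = −183 + D
Setting this equal to +159 kJ gives D = 342 kJ/mol.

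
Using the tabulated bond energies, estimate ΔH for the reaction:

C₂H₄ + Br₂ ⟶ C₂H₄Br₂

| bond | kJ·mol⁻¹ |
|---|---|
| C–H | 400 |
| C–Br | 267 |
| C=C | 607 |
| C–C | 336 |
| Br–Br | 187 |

Bonds broken (reactants):
  Br–Br: 1 × 187 = 187
  C–H: 4 × 400 = 1600
  C=C: 1 × 607 = 607
  Σ(broken) = 2394 kJ
Bonds formed (products):
  C–Br: 2 × 267 = 534
  C–C: 1 × 336 = 336
  C–H: 4 × 400 = 1600
  Σ(formed) = 2470 kJ
ΔH = Σ(broken) − Σ(formed) = 2394 − 2470 = −76 kJ

ΔH ≈ −76 kJ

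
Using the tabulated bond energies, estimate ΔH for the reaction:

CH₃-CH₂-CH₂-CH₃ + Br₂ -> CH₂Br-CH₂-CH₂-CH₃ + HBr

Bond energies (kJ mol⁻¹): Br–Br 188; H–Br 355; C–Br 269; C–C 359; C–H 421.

Bonds broken (reactants):
  Br–Br: 1 × 188 = 188
  C–C: 3 × 359 = 1077
  C–H: 10 × 421 = 4210
  Σ(broken) = 5475 kJ
Bonds formed (products):
  C–Br: 1 × 269 = 269
  C–C: 3 × 359 = 1077
  C–H: 9 × 421 = 3789
  H–Br: 1 × 355 = 355
  Σ(formed) = 5490 kJ
ΔH = Σ(broken) − Σ(formed) = 5475 − 5490 = −15 kJ

ΔH ≈ −15 kJ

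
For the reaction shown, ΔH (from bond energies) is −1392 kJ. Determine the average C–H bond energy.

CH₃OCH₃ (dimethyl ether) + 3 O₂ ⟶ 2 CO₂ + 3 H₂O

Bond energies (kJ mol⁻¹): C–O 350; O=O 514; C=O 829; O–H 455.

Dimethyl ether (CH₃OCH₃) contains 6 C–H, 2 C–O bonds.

Let D be the C–H bond energy.
Σ(broken) = 6×D + 2×350 + 3×514 = 2242 + 6D
Σ(formed) = 4×829 + 6×455 = 6046
ΔH = Σ(broken) − Σ(formed) = (2242 + 6D) − (6046) = −3804 + 6D
Setting this equal to −1392 kJ gives 6D = 2412, so D = 402 kJ/mol.

D(C–H) ≈ 402 kJ/mol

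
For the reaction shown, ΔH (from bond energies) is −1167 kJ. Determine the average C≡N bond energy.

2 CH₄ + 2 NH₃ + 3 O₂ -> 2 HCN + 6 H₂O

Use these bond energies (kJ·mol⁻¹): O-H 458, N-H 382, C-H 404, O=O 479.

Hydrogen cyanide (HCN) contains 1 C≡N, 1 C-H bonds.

D(C≡N) ≈ 912 kJ/mol

Let D be the C≡N bond energy.
Σ(broken) = 8×404 + 6×382 + 3×479 = 6961
Σ(formed) = 2×D + 2×404 + 12×458 = 6304 + 2D
ΔH = Σ(broken) − Σ(formed) = (6961) − (6304 + 2D) = +657 − 2D
Setting this equal to −1167 kJ gives 2D = 1824, so D = 912 kJ/mol.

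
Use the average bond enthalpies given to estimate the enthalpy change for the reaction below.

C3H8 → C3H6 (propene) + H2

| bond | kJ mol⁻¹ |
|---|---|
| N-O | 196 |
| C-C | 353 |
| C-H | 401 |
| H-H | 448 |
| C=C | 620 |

Bonds broken (reactants):
  C-C: 2 × 353 = 706
  C-H: 8 × 401 = 3208
  Σ(broken) = 3914 kJ
Bonds formed (products):
  C-C: 1 × 353 = 353
  C-H: 6 × 401 = 2406
  C=C: 1 × 620 = 620
  H-H: 1 × 448 = 448
  Σ(formed) = 3827 kJ
ΔH = Σ(broken) − Σ(formed) = 3914 − 3827 = +87 kJ

ΔH ≈ +87 kJ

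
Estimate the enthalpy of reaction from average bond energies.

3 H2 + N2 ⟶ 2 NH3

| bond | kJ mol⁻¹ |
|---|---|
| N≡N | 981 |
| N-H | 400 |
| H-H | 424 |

Bonds broken (reactants):
  H-H: 3 × 424 = 1272
  N≡N: 1 × 981 = 981
  Σ(broken) = 2253 kJ
Bonds formed (products):
  N-H: 6 × 400 = 2400
  Σ(formed) = 2400 kJ
ΔH = Σ(broken) − Σ(formed) = 2253 − 2400 = −147 kJ

ΔH ≈ −147 kJ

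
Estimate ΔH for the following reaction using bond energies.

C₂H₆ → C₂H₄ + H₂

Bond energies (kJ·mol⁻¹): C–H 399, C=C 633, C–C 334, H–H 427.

ΔH ≈ +72 kJ

Bonds broken (reactants):
  C–C: 1 × 334 = 334
  C–H: 6 × 399 = 2394
  Σ(broken) = 2728 kJ
Bonds formed (products):
  C–H: 4 × 399 = 1596
  C=C: 1 × 633 = 633
  H–H: 1 × 427 = 427
  Σ(formed) = 2656 kJ
ΔH = Σ(broken) − Σ(formed) = 2728 − 2656 = +72 kJ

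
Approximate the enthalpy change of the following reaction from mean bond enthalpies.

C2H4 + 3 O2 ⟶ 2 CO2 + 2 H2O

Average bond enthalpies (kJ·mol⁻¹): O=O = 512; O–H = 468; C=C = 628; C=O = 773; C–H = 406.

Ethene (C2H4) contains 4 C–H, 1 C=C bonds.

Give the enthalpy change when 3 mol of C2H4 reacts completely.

ΔH = −3528 kJ

Bonds broken (reactants):
  C–H: 4 × 406 = 1624
  C=C: 1 × 628 = 628
  O=O: 3 × 512 = 1536
  Σ(broken) = 3788 kJ
Bonds formed (products):
  C=O: 4 × 773 = 3092
  O–H: 4 × 468 = 1872
  Σ(formed) = 4964 kJ
ΔH = Σ(broken) − Σ(formed) = 3788 − 4964 = −1176 kJ
For 3× the reaction as written: 3 × (−1176) = −3528 kJ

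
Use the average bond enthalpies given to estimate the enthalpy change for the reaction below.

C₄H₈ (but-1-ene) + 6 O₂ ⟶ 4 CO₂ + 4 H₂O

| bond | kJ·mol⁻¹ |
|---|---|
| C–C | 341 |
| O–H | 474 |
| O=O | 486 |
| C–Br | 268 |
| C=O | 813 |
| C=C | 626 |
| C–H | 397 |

ΔH ≈ −2896 kJ

Bonds broken (reactants):
  C–C: 2 × 341 = 682
  C–H: 8 × 397 = 3176
  C=C: 1 × 626 = 626
  O=O: 6 × 486 = 2916
  Σ(broken) = 7400 kJ
Bonds formed (products):
  C=O: 8 × 813 = 6504
  O–H: 8 × 474 = 3792
  Σ(formed) = 10296 kJ
ΔH = Σ(broken) − Σ(formed) = 7400 − 10296 = −2896 kJ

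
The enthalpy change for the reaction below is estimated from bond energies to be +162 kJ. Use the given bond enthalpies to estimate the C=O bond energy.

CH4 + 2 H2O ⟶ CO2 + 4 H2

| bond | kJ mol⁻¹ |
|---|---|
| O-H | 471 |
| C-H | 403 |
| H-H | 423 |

D(C=O) ≈ 821 kJ/mol

Let D be the C=O bond energy.
Σ(broken) = 4×403 + 4×471 = 3496
Σ(formed) = 2×D + 4×423 = 1692 + 2D
ΔH = Σ(broken) − Σ(formed) = (3496) − (1692 + 2D) = +1804 − 2D
Setting this equal to +162 kJ gives 2D = 1642, so D = 821 kJ/mol.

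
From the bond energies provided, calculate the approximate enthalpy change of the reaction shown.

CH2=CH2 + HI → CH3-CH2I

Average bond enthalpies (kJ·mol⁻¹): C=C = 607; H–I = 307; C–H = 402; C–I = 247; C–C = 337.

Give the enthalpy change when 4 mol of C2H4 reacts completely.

ΔH = −288 kJ

Bonds broken (reactants):
  C–H: 4 × 402 = 1608
  C=C: 1 × 607 = 607
  H–I: 1 × 307 = 307
  Σ(broken) = 2522 kJ
Bonds formed (products):
  C–C: 1 × 337 = 337
  C–H: 5 × 402 = 2010
  C–I: 1 × 247 = 247
  Σ(formed) = 2594 kJ
ΔH = Σ(broken) − Σ(formed) = 2522 − 2594 = −72 kJ
For 4× the reaction as written: 4 × (−72) = −288 kJ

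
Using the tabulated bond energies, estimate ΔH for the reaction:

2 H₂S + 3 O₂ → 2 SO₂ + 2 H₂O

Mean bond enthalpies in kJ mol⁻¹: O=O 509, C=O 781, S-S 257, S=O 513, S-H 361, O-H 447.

ΔH ≈ −869 kJ

Bonds broken (reactants):
  O=O: 3 × 509 = 1527
  S-H: 4 × 361 = 1444
  Σ(broken) = 2971 kJ
Bonds formed (products):
  O-H: 4 × 447 = 1788
  S=O: 4 × 513 = 2052
  Σ(formed) = 3840 kJ
ΔH = Σ(broken) − Σ(formed) = 2971 − 3840 = −869 kJ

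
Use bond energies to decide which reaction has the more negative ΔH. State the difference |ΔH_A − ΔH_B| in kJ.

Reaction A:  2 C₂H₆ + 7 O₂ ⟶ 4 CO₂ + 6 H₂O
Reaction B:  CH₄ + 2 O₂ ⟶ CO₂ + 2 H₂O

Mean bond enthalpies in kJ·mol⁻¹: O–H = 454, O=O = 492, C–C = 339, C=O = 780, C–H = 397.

Reaction A, by 1998 kJ

Reaction A:
  Bonds broken (reactants):
    C–C: 2 × 339 = 678
    C–H: 12 × 397 = 4764
    O=O: 7 × 492 = 3444
    Σ(broken) = 8886 kJ
  Bonds formed (products):
    C=O: 8 × 780 = 6240
    O–H: 12 × 454 = 5448
    Σ(formed) = 11688 kJ
  ΔH_A = 8886 − 11688 = −2802 kJ
Reaction B:
  Bonds broken (reactants):
    C–H: 4 × 397 = 1588
    O=O: 2 × 492 = 984
    Σ(broken) = 2572 kJ
  Bonds formed (products):
    C=O: 2 × 780 = 1560
    O–H: 4 × 454 = 1816
    Σ(formed) = 3376 kJ
  ΔH_B = 2572 − 3376 = −804 kJ
ΔH_A − ΔH_B = −1998 kJ, so reaction A has the more negative ΔH; |ΔH_A − ΔH_B| = 1998 kJ.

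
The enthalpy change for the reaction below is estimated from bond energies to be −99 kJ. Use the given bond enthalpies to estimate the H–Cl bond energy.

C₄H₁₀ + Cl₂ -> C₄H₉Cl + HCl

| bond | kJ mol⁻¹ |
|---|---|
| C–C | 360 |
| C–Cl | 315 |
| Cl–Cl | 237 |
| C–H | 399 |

D(H–Cl) ≈ 420 kJ/mol

Let D be the H–Cl bond energy.
Σ(broken) = 3×360 + 10×399 + 1×237 = 5307
Σ(formed) = 3×360 + 1×315 + 9×399 + 1×D = 4986 + D
ΔH = Σ(broken) − Σ(formed) = (5307) − (4986 + D) = +321 − D
Setting this equal to −99 kJ gives D = 420 kJ/mol.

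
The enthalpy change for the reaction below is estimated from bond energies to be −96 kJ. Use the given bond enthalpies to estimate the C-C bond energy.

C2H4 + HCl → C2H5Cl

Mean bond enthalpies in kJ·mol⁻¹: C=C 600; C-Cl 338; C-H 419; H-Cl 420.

D(C-C) ≈ 359 kJ/mol

Let D be the C-C bond energy.
Σ(broken) = 4×419 + 1×600 + 1×420 = 2696
Σ(formed) = 1×D + 1×338 + 5×419 = 2433 + D
ΔH = Σ(broken) − Σ(formed) = (2696) − (2433 + D) = +263 − D
Setting this equal to −96 kJ gives D = 359 kJ/mol.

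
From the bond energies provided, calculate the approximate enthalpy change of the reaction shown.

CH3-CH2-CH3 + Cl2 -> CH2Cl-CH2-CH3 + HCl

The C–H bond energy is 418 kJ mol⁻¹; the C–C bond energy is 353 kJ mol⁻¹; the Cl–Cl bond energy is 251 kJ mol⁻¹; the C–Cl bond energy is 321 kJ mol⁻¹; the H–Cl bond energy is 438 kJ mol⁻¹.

Bonds broken (reactants):
  C–C: 2 × 353 = 706
  C–H: 8 × 418 = 3344
  Cl–Cl: 1 × 251 = 251
  Σ(broken) = 4301 kJ
Bonds formed (products):
  C–C: 2 × 353 = 706
  C–Cl: 1 × 321 = 321
  C–H: 7 × 418 = 2926
  H–Cl: 1 × 438 = 438
  Σ(formed) = 4391 kJ
ΔH = Σ(broken) − Σ(formed) = 4301 − 4391 = −90 kJ

ΔH ≈ −90 kJ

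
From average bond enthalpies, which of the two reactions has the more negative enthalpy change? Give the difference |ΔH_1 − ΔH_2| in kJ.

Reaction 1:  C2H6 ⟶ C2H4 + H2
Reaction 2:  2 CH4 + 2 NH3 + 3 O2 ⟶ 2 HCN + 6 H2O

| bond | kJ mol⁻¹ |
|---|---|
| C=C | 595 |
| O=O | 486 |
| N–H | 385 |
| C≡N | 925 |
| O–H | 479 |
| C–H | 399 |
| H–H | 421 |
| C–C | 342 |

Reaction 2, by 1560 kJ

Reaction 1:
  Bonds broken (reactants):
    C–C: 1 × 342 = 342
    C–H: 6 × 399 = 2394
    Σ(broken) = 2736 kJ
  Bonds formed (products):
    C–H: 4 × 399 = 1596
    C=C: 1 × 595 = 595
    H–H: 1 × 421 = 421
    Σ(formed) = 2612 kJ
  ΔH_1 = 2736 − 2612 = +124 kJ
Reaction 2:
  Bonds broken (reactants):
    C–H: 8 × 399 = 3192
    N–H: 6 × 385 = 2310
    O=O: 3 × 486 = 1458
    Σ(broken) = 6960 kJ
  Bonds formed (products):
    C≡N: 2 × 925 = 1850
    C–H: 2 × 399 = 798
    O–H: 12 × 479 = 5748
    Σ(formed) = 8396 kJ
  ΔH_2 = 6960 − 8396 = −1436 kJ
ΔH_1 − ΔH_2 = +1560 kJ, so reaction 2 has the more negative ΔH; |ΔH_1 − ΔH_2| = 1560 kJ.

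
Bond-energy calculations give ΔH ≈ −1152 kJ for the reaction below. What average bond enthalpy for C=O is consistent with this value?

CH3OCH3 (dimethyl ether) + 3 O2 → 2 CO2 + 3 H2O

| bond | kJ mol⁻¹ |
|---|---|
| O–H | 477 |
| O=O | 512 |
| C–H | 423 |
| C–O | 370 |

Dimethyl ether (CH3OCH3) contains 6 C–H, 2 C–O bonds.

Let D be the C=O bond energy.
Σ(broken) = 6×423 + 2×370 + 3×512 = 4814
Σ(formed) = 4×D + 6×477 = 2862 + 4D
ΔH = Σ(broken) − Σ(formed) = (4814) − (2862 + 4D) = +1952 − 4D
Setting this equal to −1152 kJ gives 4D = 3104, so D = 776 kJ/mol.

D(C=O) ≈ 776 kJ/mol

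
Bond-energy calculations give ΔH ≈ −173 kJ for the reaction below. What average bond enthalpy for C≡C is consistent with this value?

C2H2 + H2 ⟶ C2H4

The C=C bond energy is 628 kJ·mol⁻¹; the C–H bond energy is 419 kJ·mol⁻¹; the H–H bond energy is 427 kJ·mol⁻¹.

D(C≡C) ≈ 866 kJ/mol

Let D be the C≡C bond energy.
Σ(broken) = 1×D + 2×419 + 1×427 = 1265 + D
Σ(formed) = 4×419 + 1×628 = 2304
ΔH = Σ(broken) − Σ(formed) = (1265 + D) − (2304) = −1039 + D
Setting this equal to −173 kJ gives D = 866 kJ/mol.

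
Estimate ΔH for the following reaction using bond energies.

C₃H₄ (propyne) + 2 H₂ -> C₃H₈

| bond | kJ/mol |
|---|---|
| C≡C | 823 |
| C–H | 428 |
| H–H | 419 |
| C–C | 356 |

ΔH ≈ −407 kJ

Bonds broken (reactants):
  C≡C: 1 × 823 = 823
  C–C: 1 × 356 = 356
  C–H: 4 × 428 = 1712
  H–H: 2 × 419 = 838
  Σ(broken) = 3729 kJ
Bonds formed (products):
  C–C: 2 × 356 = 712
  C–H: 8 × 428 = 3424
  Σ(formed) = 4136 kJ
ΔH = Σ(broken) − Σ(formed) = 3729 − 4136 = −407 kJ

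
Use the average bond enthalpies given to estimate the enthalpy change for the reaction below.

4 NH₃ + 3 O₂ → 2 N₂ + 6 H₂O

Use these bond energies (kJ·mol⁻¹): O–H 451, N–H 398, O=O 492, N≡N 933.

ΔH ≈ −1026 kJ

Bonds broken (reactants):
  N–H: 12 × 398 = 4776
  O=O: 3 × 492 = 1476
  Σ(broken) = 6252 kJ
Bonds formed (products):
  N≡N: 2 × 933 = 1866
  O–H: 12 × 451 = 5412
  Σ(formed) = 7278 kJ
ΔH = Σ(broken) − Σ(formed) = 6252 − 7278 = −1026 kJ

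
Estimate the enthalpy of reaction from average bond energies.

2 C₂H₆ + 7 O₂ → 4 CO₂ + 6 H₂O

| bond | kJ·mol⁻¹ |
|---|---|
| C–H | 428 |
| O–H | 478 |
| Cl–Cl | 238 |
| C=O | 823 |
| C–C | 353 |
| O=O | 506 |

ΔH ≈ −2936 kJ

Bonds broken (reactants):
  C–C: 2 × 353 = 706
  C–H: 12 × 428 = 5136
  O=O: 7 × 506 = 3542
  Σ(broken) = 9384 kJ
Bonds formed (products):
  C=O: 8 × 823 = 6584
  O–H: 12 × 478 = 5736
  Σ(formed) = 12320 kJ
ΔH = Σ(broken) − Σ(formed) = 9384 − 12320 = −2936 kJ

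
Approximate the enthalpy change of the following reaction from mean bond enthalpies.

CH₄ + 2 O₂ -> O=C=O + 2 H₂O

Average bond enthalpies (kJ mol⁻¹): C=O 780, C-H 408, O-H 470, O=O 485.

ΔH ≈ −838 kJ

Bonds broken (reactants):
  C-H: 4 × 408 = 1632
  O=O: 2 × 485 = 970
  Σ(broken) = 2602 kJ
Bonds formed (products):
  C=O: 2 × 780 = 1560
  O-H: 4 × 470 = 1880
  Σ(formed) = 3440 kJ
ΔH = Σ(broken) − Σ(formed) = 2602 − 3440 = −838 kJ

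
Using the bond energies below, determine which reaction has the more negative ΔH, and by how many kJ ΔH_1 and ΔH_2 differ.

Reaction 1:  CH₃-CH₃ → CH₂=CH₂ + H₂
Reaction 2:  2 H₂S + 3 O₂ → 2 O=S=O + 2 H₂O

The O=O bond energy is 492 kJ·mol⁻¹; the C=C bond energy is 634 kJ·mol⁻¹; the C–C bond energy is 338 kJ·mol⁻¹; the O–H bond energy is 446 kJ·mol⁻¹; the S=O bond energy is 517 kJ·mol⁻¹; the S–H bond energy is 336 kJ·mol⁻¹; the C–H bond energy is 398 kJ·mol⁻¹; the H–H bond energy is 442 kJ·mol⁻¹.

Reaction 2, by 1090 kJ

Reaction 1:
  Bonds broken (reactants):
    C–C: 1 × 338 = 338
    C–H: 6 × 398 = 2388
    Σ(broken) = 2726 kJ
  Bonds formed (products):
    C–H: 4 × 398 = 1592
    C=C: 1 × 634 = 634
    H–H: 1 × 442 = 442
    Σ(formed) = 2668 kJ
  ΔH_1 = 2726 − 2668 = +58 kJ
Reaction 2:
  Bonds broken (reactants):
    O=O: 3 × 492 = 1476
    S–H: 4 × 336 = 1344
    Σ(broken) = 2820 kJ
  Bonds formed (products):
    O–H: 4 × 446 = 1784
    S=O: 4 × 517 = 2068
    Σ(formed) = 3852 kJ
  ΔH_2 = 2820 − 3852 = −1032 kJ
ΔH_1 − ΔH_2 = +1090 kJ, so reaction 2 has the more negative ΔH; |ΔH_1 − ΔH_2| = 1090 kJ.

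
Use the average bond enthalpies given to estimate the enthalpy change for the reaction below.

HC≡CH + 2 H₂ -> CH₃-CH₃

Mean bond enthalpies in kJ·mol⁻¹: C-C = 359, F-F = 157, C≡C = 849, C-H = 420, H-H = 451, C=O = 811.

ΔH ≈ −288 kJ

Bonds broken (reactants):
  C≡C: 1 × 849 = 849
  C-H: 2 × 420 = 840
  H-H: 2 × 451 = 902
  Σ(broken) = 2591 kJ
Bonds formed (products):
  C-C: 1 × 359 = 359
  C-H: 6 × 420 = 2520
  Σ(formed) = 2879 kJ
ΔH = Σ(broken) − Σ(formed) = 2591 − 2879 = −288 kJ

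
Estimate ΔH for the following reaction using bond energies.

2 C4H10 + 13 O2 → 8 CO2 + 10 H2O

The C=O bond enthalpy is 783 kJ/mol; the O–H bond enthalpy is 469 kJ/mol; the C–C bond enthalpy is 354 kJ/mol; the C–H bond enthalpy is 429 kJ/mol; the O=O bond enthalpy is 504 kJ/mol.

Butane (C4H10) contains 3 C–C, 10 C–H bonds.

ΔH ≈ −4652 kJ

Bonds broken (reactants):
  C–C: 6 × 354 = 2124
  C–H: 20 × 429 = 8580
  O=O: 13 × 504 = 6552
  Σ(broken) = 17256 kJ
Bonds formed (products):
  C=O: 16 × 783 = 12528
  O–H: 20 × 469 = 9380
  Σ(formed) = 21908 kJ
ΔH = Σ(broken) − Σ(formed) = 17256 − 21908 = −4652 kJ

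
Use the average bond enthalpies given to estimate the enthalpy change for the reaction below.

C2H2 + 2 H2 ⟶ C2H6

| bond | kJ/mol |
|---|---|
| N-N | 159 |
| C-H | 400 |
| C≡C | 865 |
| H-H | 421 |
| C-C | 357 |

ΔH ≈ −250 kJ

Bonds broken (reactants):
  C≡C: 1 × 865 = 865
  C-H: 2 × 400 = 800
  H-H: 2 × 421 = 842
  Σ(broken) = 2507 kJ
Bonds formed (products):
  C-C: 1 × 357 = 357
  C-H: 6 × 400 = 2400
  Σ(formed) = 2757 kJ
ΔH = Σ(broken) − Σ(formed) = 2507 − 2757 = −250 kJ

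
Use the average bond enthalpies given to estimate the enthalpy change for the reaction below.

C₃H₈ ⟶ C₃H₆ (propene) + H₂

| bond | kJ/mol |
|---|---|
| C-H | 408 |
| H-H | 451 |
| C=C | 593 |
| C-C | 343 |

ΔH ≈ +115 kJ

Bonds broken (reactants):
  C-C: 2 × 343 = 686
  C-H: 8 × 408 = 3264
  Σ(broken) = 3950 kJ
Bonds formed (products):
  C-C: 1 × 343 = 343
  C-H: 6 × 408 = 2448
  C=C: 1 × 593 = 593
  H-H: 1 × 451 = 451
  Σ(formed) = 3835 kJ
ΔH = Σ(broken) − Σ(formed) = 3950 − 3835 = +115 kJ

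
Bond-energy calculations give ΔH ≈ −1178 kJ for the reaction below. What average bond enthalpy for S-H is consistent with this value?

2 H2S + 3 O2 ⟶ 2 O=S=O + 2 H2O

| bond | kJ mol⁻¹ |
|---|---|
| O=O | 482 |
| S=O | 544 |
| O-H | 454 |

Let D be the S-H bond energy.
Σ(broken) = 3×482 + 4×D = 1446 + 4D
Σ(formed) = 4×454 + 4×544 = 3992
ΔH = Σ(broken) − Σ(formed) = (1446 + 4D) − (3992) = −2546 + 4D
Setting this equal to −1178 kJ gives 4D = 1368, so D = 342 kJ/mol.

D(S-H) ≈ 342 kJ/mol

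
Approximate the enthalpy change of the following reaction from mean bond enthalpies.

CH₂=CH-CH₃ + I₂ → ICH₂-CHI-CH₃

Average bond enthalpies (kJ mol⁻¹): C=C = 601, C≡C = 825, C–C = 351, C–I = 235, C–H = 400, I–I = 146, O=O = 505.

ΔH ≈ −74 kJ

Bonds broken (reactants):
  C–C: 1 × 351 = 351
  C–H: 6 × 400 = 2400
  C=C: 1 × 601 = 601
  I–I: 1 × 146 = 146
  Σ(broken) = 3498 kJ
Bonds formed (products):
  C–C: 2 × 351 = 702
  C–H: 6 × 400 = 2400
  C–I: 2 × 235 = 470
  Σ(formed) = 3572 kJ
ΔH = Σ(broken) − Σ(formed) = 3498 − 3572 = −74 kJ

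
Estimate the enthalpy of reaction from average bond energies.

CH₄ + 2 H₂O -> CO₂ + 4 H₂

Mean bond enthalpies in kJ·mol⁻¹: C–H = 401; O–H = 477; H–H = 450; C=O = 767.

ΔH ≈ +178 kJ

Bonds broken (reactants):
  C–H: 4 × 401 = 1604
  O–H: 4 × 477 = 1908
  Σ(broken) = 3512 kJ
Bonds formed (products):
  C=O: 2 × 767 = 1534
  H–H: 4 × 450 = 1800
  Σ(formed) = 3334 kJ
ΔH = Σ(broken) − Σ(formed) = 3512 − 3334 = +178 kJ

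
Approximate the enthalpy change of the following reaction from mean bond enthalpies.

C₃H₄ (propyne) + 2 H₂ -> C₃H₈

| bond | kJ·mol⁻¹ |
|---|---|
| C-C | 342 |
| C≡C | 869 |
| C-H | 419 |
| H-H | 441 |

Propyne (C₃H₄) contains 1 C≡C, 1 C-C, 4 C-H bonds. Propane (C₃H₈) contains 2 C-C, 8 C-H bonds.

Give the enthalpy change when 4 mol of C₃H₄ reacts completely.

Bonds broken (reactants):
  C≡C: 1 × 869 = 869
  C-C: 1 × 342 = 342
  C-H: 4 × 419 = 1676
  H-H: 2 × 441 = 882
  Σ(broken) = 3769 kJ
Bonds formed (products):
  C-C: 2 × 342 = 684
  C-H: 8 × 419 = 3352
  Σ(formed) = 4036 kJ
ΔH = Σ(broken) − Σ(formed) = 3769 − 4036 = −267 kJ
For 4× the reaction as written: 4 × (−267) = −1068 kJ

ΔH = −1068 kJ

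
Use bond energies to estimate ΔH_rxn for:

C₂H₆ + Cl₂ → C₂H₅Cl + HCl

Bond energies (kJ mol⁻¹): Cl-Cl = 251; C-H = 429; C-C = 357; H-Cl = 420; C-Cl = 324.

ΔH ≈ −64 kJ

Bonds broken (reactants):
  C-C: 1 × 357 = 357
  C-H: 6 × 429 = 2574
  Cl-Cl: 1 × 251 = 251
  Σ(broken) = 3182 kJ
Bonds formed (products):
  C-C: 1 × 357 = 357
  C-Cl: 1 × 324 = 324
  C-H: 5 × 429 = 2145
  H-Cl: 1 × 420 = 420
  Σ(formed) = 3246 kJ
ΔH = Σ(broken) − Σ(formed) = 3182 − 3246 = −64 kJ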